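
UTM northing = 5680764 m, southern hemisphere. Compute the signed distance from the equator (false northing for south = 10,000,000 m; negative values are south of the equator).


For southern: actual = 5680764 - 10000000 = -4319236 m

-4319236 m


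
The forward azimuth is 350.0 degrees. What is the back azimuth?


back azimuth = (350.0 + 180) mod 360 = 170.0 degrees

170.0 degrees


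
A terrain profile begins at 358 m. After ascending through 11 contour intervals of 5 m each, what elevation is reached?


elevation = 358 + 11 * 5 = 413 m

413 m


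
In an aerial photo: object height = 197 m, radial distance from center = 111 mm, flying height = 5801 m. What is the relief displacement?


d = h * r / H = 197 * 111 / 5801 = 3.77 mm

3.77 mm


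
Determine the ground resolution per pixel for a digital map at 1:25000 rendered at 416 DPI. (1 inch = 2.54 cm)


pixel_cm = 2.54 / 416 ≈ 0.006106 cm
ground = pixel_cm * 25000 / 100 = 2.54 * 25000 / (416 * 100) = 63500 / 41600 ≈ 1.53 m

1.53 m


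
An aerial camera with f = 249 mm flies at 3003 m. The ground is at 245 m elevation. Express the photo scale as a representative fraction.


scale = f / (H - h) = 249 mm / 2758 m = 249 / 2758000 = 1:11076

1:11076


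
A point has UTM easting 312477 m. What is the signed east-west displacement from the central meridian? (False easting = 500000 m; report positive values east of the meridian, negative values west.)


displacement = 312477 - 500000 = -187523 m

-187523 m


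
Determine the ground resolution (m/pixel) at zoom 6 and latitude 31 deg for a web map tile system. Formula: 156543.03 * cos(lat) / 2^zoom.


res = 156543.03 * cos(31) / 2^6 = 156543.03 * 0.8571673 / 64 = 2096.62 m/pixel

2096.62 m/pixel


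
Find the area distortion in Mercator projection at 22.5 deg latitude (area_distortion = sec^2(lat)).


area_distortion = 1/cos^2(22.5) = 1.172

1.172


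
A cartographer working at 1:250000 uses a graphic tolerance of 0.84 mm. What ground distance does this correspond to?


ground = 0.84 mm * 250000 / 1000 = 210.0 m

210.0 m


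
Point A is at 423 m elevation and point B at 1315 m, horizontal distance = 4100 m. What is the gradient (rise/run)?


gradient = (1315 - 423) / 4100 = 892 / 4100 = 0.2176

0.2176


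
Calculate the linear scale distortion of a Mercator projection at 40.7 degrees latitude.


SF = 1 / cos(40.7) = 1 / 0.758134 = 1.319

1.319


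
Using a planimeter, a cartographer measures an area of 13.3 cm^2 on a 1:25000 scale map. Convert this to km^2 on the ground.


ground_area = 13.3 * (25000/100)^2 = 831250.0 m^2 = 0.83125 km^2 ≈ 0.831 km^2

0.831 km^2


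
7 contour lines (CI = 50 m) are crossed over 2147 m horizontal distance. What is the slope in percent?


elevation change = 7 * 50 = 350 m
slope = 350 / 2147 * 100 = 16.3%

16.3%


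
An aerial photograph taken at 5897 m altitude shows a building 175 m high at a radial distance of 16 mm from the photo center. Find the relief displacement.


d = h * r / H = 175 * 16 / 5897 = 0.47 mm

0.47 mm


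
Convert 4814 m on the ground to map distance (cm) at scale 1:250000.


map_cm = 4814 * 100 / 250000 = 1.9256 cm ≈ 1.93 cm

1.93 cm


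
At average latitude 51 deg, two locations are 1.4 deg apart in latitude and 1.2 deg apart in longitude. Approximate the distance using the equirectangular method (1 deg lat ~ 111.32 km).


dlat_km = 1.4 * 111.32 = 155.848
dlon_km = 1.2 * 111.32 * cos(51) ≈ 84.067
dist = sqrt(155.848^2 + 84.067^2) ≈ 177.1 km

177.1 km


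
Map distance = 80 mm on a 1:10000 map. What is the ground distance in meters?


ground = 80 mm * 10000 / 1000 = 800.0 m

800.0 m


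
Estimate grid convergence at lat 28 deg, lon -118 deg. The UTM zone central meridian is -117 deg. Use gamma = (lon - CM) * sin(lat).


gamma = (-118 - -117) * sin(28) = -1 * 0.469472 = -0.469 degrees

-0.469 degrees


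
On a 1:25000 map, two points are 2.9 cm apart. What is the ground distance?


ground = 2.9 cm * 25000 / 100 = 725.0 m

725.0 m


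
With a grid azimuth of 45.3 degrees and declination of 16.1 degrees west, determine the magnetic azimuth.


magnetic azimuth = grid azimuth - declination (east +ve)
mag_az = 45.3 - -16.1 = 61.4 degrees

61.4 degrees


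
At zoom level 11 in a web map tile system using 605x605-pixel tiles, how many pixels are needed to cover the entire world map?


tiles per axis = 2^11 = 2048
total tiles = 2048^2 = 4194304
pixels per axis = 2048 * 605 = 1239040
total pixels = 1239040^2 = 1535220121600

1535220121600 pixels


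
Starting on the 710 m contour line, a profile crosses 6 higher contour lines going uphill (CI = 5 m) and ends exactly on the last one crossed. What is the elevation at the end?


elevation = 710 + 6 * 5 = 740 m

740 m


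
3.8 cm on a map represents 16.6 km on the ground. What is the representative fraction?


ground = 16.6 km = 1660000 cm; RF denominator = ground / map = 1660000 / 3.8 ≈ 436842; RF = 1:436842

1:436842


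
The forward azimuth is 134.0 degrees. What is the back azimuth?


back azimuth = (134.0 + 180) mod 360 = 314.0 degrees

314.0 degrees


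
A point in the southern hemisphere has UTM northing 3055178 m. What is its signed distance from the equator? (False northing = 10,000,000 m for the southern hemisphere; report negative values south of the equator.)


For southern: actual = 3055178 - 10000000 = -6944822 m

-6944822 m


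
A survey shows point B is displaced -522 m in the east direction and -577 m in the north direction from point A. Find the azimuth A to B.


az = atan2(-522, -577) = -137.9 deg
adjusted to 0-360: 222.1 degrees

222.1 degrees


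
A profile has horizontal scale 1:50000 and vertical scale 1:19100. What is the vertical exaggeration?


VE = horizontal_scale / vertical_scale = 50000 / 19100 ≈ 2.6

2.6x


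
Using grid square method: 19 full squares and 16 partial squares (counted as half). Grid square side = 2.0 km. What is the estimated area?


effective squares = 19 + 16 * 0.5 = 27.0
area = 27.0 * 4.0 = 108.0 km^2

108.0 km^2


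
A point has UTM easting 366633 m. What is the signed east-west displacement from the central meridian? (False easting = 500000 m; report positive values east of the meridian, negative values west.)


displacement = 366633 - 500000 = -133367 m

-133367 m


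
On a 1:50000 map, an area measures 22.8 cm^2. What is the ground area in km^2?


ground_area = 22.8 * (50000/100)^2 = 5700000.0 m^2 = 5.7 km^2

5.7 km^2


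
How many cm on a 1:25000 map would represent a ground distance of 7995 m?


map_cm = 7995 * 100 / 25000 = 31.98 cm

31.98 cm


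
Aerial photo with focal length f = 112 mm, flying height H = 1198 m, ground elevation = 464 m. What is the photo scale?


scale = f / (H - h) = 112 mm / 734 m = 112 / 734000 = 1:6554

1:6554


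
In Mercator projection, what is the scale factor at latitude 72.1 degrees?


SF = 1 / cos(72.1) = 1 / 0.307357 = 3.254

3.254


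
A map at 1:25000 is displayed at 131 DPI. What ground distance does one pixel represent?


pixel_cm = 2.54 / 131 ≈ 0.019389 cm
ground = pixel_cm * 25000 / 100 = 2.54 * 25000 / (131 * 100) = 63500 / 13100 ≈ 4.85 m

4.85 m


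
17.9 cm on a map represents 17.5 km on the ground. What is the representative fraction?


ground = 17.5 km = 1750000 cm; RF denominator = ground / map = 1750000 / 17.9 ≈ 97765; RF = 1:97765

1:97765


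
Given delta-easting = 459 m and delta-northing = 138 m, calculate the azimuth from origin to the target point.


az = atan2(459, 138) = 73.3 deg
adjusted to 0-360: 73.3 degrees

73.3 degrees


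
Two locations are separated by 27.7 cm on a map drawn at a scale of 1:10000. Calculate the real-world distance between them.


ground = 27.7 cm * 10000 / 100 = 2770.0 m = 2.77 km

2.77 km


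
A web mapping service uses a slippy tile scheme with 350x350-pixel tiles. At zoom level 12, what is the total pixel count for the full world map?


tiles per axis = 2^12 = 4096
total tiles = 4096^2 = 16777216
pixels per axis = 4096 * 350 = 1433600
total pixels = 1433600^2 = 2055208960000

2055208960000 pixels


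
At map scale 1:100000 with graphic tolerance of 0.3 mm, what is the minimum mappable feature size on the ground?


ground = 0.3 mm * 100000 / 1000 = 30.0 m

30.0 m


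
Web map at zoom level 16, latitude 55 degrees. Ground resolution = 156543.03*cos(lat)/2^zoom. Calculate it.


res = 156543.03 * cos(55) / 2^16 = 156543.03 * 0.57357644 / 65536 = 1.37 m/pixel

1.37 m/pixel


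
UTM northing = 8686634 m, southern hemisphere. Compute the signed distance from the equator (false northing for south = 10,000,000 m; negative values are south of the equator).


For southern: actual = 8686634 - 10000000 = -1313366 m

-1313366 m


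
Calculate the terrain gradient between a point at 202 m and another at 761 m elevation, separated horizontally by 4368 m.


gradient = (761 - 202) / 4368 = 559 / 4368 = 0.128

0.128


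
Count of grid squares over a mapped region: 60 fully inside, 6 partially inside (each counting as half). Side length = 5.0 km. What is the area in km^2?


effective squares = 60 + 6 * 0.5 = 63.0
area = 63.0 * 25.0 = 1575.0 km^2

1575.0 km^2


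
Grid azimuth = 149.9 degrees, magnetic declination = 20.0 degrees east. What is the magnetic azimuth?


magnetic azimuth = grid azimuth - declination (east +ve)
mag_az = 149.9 - 20.0 = 129.9 degrees

129.9 degrees


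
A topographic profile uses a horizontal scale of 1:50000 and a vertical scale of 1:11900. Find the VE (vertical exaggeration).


VE = horizontal_scale / vertical_scale = 50000 / 11900 ≈ 4.2

4.2x


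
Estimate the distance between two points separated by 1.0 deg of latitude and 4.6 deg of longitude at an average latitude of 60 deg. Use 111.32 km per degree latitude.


dlat_km = 1.0 * 111.32 = 111.32
dlon_km = 4.6 * 111.32 * cos(60) ≈ 256.036
dist = sqrt(111.32^2 + 256.036^2) ≈ 279.2 km

279.2 km


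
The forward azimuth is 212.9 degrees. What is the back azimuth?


back azimuth = (212.9 + 180) mod 360 = 32.9 degrees

32.9 degrees


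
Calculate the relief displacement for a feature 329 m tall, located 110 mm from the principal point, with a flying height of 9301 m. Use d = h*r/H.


d = h * r / H = 329 * 110 / 9301 = 3.89 mm

3.89 mm


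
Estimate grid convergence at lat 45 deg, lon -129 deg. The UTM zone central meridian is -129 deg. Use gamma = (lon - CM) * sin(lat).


gamma = (-129 - -129) * sin(45) = 0 * 0.707107 = 0.0 degrees

0.0 degrees


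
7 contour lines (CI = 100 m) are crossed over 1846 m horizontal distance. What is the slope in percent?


elevation change = 7 * 100 = 700 m
slope = 700 / 1846 * 100 = 37.9%

37.9%


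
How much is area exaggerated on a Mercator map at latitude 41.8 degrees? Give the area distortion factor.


area_distortion = 1/cos^2(41.8) = 1.799

1.799


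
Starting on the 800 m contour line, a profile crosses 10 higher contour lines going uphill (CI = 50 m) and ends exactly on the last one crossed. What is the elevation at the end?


elevation = 800 + 10 * 50 = 1300 m

1300 m


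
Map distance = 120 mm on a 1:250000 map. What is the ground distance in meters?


ground = 120 mm * 250000 / 1000 = 30000.0 m

30000.0 m


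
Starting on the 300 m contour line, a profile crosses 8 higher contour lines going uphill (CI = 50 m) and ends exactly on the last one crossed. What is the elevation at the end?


elevation = 300 + 8 * 50 = 700 m

700 m


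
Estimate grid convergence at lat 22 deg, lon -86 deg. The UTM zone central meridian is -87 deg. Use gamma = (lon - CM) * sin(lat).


gamma = (-86 - -87) * sin(22) = 1 * 0.374607 = 0.375 degrees

0.375 degrees


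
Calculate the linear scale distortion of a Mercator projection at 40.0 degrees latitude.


SF = 1 / cos(40.0) = 1 / 0.766044 = 1.305

1.305


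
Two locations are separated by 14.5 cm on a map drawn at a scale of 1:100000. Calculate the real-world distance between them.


ground = 14.5 cm * 100000 / 100 = 14500.0 m = 14.5 km

14.5 km


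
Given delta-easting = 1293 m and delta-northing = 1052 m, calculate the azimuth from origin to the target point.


az = atan2(1293, 1052) = 50.9 deg
adjusted to 0-360: 50.9 degrees

50.9 degrees


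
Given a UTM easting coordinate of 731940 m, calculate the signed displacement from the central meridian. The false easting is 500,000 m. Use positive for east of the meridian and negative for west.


displacement = 731940 - 500000 = 231940 m

231940 m


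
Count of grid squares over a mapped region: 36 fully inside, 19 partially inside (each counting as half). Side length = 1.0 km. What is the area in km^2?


effective squares = 36 + 19 * 0.5 = 45.5
area = 45.5 * 1.0 = 45.5 km^2

45.5 km^2


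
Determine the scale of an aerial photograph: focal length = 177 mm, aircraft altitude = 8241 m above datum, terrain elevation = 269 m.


scale = f / (H - h) = 177 mm / 7972 m = 177 / 7972000 = 1:45040

1:45040


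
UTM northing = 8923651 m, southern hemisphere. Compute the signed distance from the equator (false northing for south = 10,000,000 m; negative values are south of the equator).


For southern: actual = 8923651 - 10000000 = -1076349 m

-1076349 m


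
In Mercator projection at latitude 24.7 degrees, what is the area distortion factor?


area_distortion = 1/cos^2(24.7) = 1.212

1.212


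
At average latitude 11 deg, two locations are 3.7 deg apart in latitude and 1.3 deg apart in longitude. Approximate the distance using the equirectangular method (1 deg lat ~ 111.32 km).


dlat_km = 3.7 * 111.32 = 411.884
dlon_km = 1.3 * 111.32 * cos(11) ≈ 142.057
dist = sqrt(411.884^2 + 142.057^2) ≈ 435.7 km

435.7 km


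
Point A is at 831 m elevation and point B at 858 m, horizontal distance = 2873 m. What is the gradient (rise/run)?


gradient = (858 - 831) / 2873 = 27 / 2873 = 0.0094

0.0094


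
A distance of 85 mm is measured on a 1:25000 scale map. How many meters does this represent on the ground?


ground = 85 mm * 25000 / 1000 = 2125.0 m

2125.0 m


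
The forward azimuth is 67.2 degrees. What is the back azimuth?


back azimuth = (67.2 + 180) mod 360 = 247.2 degrees

247.2 degrees


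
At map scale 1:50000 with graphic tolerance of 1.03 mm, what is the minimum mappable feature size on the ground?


ground = 1.03 mm * 50000 / 1000 = 51.5 m

51.5 m


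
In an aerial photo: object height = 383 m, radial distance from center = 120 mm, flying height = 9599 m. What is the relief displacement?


d = h * r / H = 383 * 120 / 9599 = 4.79 mm

4.79 mm


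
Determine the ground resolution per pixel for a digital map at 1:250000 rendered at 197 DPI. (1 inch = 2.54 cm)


pixel_cm = 2.54 / 197 ≈ 0.012893 cm
ground = pixel_cm * 250000 / 100 = 2.54 * 250000 / (197 * 100) = 635000 / 19700 ≈ 32.23 m

32.23 m


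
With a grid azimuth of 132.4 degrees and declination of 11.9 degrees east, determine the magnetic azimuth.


magnetic azimuth = grid azimuth - declination (east +ve)
mag_az = 132.4 - 11.9 = 120.5 degrees

120.5 degrees


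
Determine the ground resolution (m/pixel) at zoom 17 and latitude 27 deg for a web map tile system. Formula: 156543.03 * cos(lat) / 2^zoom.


res = 156543.03 * cos(27) / 2^17 = 156543.03 * 0.89100652 / 131072 = 1.06 m/pixel

1.06 m/pixel


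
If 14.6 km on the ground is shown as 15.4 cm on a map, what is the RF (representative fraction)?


ground = 14.6 km = 1460000 cm; RF denominator = ground / map = 1460000 / 15.4 ≈ 94805; RF = 1:94805

1:94805


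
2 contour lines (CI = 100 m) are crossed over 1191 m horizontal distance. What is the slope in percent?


elevation change = 2 * 100 = 200 m
slope = 200 / 1191 * 100 = 16.8%

16.8%


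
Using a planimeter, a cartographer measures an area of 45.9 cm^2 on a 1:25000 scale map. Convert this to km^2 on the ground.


ground_area = 45.9 * (25000/100)^2 = 2868750.0 m^2 = 2.86875 km^2 ≈ 2.869 km^2

2.869 km^2


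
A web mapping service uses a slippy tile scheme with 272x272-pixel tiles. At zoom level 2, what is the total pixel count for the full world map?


tiles per axis = 2^2 = 4
total tiles = 4^2 = 16
pixels per axis = 4 * 272 = 1088
total pixels = 1088^2 = 1183744

1183744 pixels


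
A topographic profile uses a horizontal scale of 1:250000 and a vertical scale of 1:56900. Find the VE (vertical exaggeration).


VE = horizontal_scale / vertical_scale = 250000 / 56900 ≈ 4.4

4.4x


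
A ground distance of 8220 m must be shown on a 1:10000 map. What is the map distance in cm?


map_cm = 8220 * 100 / 10000 = 82.2 cm

82.2 cm


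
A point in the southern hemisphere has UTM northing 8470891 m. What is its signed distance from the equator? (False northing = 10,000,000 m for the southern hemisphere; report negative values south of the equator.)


For southern: actual = 8470891 - 10000000 = -1529109 m

-1529109 m


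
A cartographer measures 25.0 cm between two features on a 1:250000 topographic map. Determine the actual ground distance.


ground = 25.0 cm * 250000 / 100 = 62500.0 m = 62.5 km

62.5 km


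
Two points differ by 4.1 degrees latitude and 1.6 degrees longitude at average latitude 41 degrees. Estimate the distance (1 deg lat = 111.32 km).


dlat_km = 4.1 * 111.32 = 456.412
dlon_km = 1.6 * 111.32 * cos(41) ≈ 134.423
dist = sqrt(456.412^2 + 134.423^2) ≈ 475.8 km

475.8 km


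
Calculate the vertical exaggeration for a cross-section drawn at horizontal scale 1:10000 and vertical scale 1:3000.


VE = horizontal_scale / vertical_scale = 10000 / 3000 ≈ 3.3

3.3x


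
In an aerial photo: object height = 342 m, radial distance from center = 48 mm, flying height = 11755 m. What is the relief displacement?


d = h * r / H = 342 * 48 / 11755 = 1.4 mm

1.4 mm


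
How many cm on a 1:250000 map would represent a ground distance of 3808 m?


map_cm = 3808 * 100 / 250000 = 1.5232 cm ≈ 1.52 cm

1.52 cm


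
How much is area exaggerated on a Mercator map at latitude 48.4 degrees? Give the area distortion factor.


area_distortion = 1/cos^2(48.4) = 2.269

2.269


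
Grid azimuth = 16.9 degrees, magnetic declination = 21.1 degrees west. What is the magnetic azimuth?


magnetic azimuth = grid azimuth - declination (east +ve)
mag_az = 16.9 - -21.1 = 38.0 degrees

38.0 degrees


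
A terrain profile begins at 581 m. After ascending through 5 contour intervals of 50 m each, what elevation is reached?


elevation = 581 + 5 * 50 = 831 m

831 m


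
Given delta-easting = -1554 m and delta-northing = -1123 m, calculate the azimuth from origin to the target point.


az = atan2(-1554, -1123) = -125.9 deg
adjusted to 0-360: 234.1 degrees

234.1 degrees


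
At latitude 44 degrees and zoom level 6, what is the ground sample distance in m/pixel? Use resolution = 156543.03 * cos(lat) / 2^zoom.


res = 156543.03 * cos(44) / 2^6 = 156543.03 * 0.7193398 / 64 = 1759.49 m/pixel

1759.49 m/pixel


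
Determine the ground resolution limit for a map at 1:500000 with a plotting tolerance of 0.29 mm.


ground = 0.29 mm * 500000 / 1000 = 145.0 m

145.0 m


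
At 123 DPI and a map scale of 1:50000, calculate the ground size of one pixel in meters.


pixel_cm = 2.54 / 123 ≈ 0.02065 cm
ground = pixel_cm * 50000 / 100 = 2.54 * 50000 / (123 * 100) = 127000 / 12300 ≈ 10.33 m

10.33 m


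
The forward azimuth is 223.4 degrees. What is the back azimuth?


back azimuth = (223.4 + 180) mod 360 = 43.4 degrees

43.4 degrees


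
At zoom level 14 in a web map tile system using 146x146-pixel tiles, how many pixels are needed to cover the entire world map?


tiles per axis = 2^14 = 16384
total tiles = 16384^2 = 268435456
pixels per axis = 16384 * 146 = 2392064
total pixels = 2392064^2 = 5721970180096

5721970180096 pixels


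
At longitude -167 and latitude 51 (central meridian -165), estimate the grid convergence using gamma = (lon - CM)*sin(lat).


gamma = (-167 - -165) * sin(51) = -2 * 0.777146 = -1.554 degrees

-1.554 degrees


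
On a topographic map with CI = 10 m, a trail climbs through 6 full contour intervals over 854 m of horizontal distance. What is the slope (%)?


elevation change = 6 * 10 = 60 m
slope = 60 / 854 * 100 = 7.0%

7.0%


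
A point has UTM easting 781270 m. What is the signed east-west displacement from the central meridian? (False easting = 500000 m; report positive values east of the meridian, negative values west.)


displacement = 781270 - 500000 = 281270 m

281270 m


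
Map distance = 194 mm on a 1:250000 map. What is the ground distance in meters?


ground = 194 mm * 250000 / 1000 = 48500.0 m

48500.0 m


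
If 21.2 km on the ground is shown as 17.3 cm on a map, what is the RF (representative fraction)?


ground = 21.2 km = 2120000 cm; RF denominator = ground / map = 2120000 / 17.3 ≈ 122543; RF = 1:122543

1:122543


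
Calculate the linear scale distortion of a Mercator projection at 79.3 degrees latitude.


SF = 1 / cos(79.3) = 1 / 0.185667 = 5.386

5.386


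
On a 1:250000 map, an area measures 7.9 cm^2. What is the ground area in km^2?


ground_area = 7.9 * (250000/100)^2 = 49375000.0 m^2 = 49.375 km^2

49.375 km^2


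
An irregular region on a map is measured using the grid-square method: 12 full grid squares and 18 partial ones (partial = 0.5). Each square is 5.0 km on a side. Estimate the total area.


effective squares = 12 + 18 * 0.5 = 21.0
area = 21.0 * 25.0 = 525.0 km^2

525.0 km^2


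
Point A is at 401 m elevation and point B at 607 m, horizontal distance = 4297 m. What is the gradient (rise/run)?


gradient = (607 - 401) / 4297 = 206 / 4297 = 0.0479

0.0479


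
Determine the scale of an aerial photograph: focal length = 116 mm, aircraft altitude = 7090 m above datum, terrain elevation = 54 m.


scale = f / (H - h) = 116 mm / 7036 m = 116 / 7036000 = 1:60655

1:60655


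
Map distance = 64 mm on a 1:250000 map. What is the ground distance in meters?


ground = 64 mm * 250000 / 1000 = 16000.0 m

16000.0 m


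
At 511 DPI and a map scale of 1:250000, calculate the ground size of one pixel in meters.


pixel_cm = 2.54 / 511 ≈ 0.004971 cm
ground = pixel_cm * 250000 / 100 = 2.54 * 250000 / (511 * 100) = 635000 / 51100 ≈ 12.43 m

12.43 m


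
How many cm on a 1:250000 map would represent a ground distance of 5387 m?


map_cm = 5387 * 100 / 250000 = 2.1548 cm ≈ 2.15 cm

2.15 cm


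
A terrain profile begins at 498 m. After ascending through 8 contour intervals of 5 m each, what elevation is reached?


elevation = 498 + 8 * 5 = 538 m

538 m


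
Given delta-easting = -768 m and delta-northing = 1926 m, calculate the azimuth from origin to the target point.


az = atan2(-768, 1926) = -21.7 deg
adjusted to 0-360: 338.3 degrees

338.3 degrees


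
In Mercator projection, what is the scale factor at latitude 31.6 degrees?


SF = 1 / cos(31.6) = 1 / 0.851727 = 1.174

1.174


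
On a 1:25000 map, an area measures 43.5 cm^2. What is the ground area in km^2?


ground_area = 43.5 * (25000/100)^2 = 2718750.0 m^2 = 2.71875 km^2 ≈ 2.719 km^2

2.719 km^2


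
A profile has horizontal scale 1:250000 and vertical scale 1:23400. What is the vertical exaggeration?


VE = horizontal_scale / vertical_scale = 250000 / 23400 ≈ 10.7

10.7x


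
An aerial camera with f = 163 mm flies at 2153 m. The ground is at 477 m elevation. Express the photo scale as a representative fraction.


scale = f / (H - h) = 163 mm / 1676 m = 163 / 1676000 = 1:10282

1:10282


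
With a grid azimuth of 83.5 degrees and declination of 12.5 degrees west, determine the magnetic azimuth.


magnetic azimuth = grid azimuth - declination (east +ve)
mag_az = 83.5 - -12.5 = 96.0 degrees

96.0 degrees


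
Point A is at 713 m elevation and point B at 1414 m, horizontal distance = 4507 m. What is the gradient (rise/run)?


gradient = (1414 - 713) / 4507 = 701 / 4507 = 0.1555

0.1555


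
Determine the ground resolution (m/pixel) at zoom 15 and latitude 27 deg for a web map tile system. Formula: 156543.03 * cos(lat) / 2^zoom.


res = 156543.03 * cos(27) / 2^15 = 156543.03 * 0.89100652 / 32768 = 4.26 m/pixel

4.26 m/pixel


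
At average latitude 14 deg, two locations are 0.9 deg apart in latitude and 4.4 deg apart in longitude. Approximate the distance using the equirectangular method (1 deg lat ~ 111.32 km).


dlat_km = 0.9 * 111.32 = 100.188
dlon_km = 4.4 * 111.32 * cos(14) ≈ 475.259
dist = sqrt(100.188^2 + 475.259^2) ≈ 485.7 km

485.7 km


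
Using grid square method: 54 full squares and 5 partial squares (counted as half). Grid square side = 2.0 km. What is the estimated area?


effective squares = 54 + 5 * 0.5 = 56.5
area = 56.5 * 4.0 = 226.0 km^2

226.0 km^2


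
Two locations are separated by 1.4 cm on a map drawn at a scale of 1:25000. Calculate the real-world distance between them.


ground = 1.4 cm * 25000 / 100 = 350.0 m

350.0 m


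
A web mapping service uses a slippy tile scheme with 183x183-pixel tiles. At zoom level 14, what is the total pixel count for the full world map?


tiles per axis = 2^14 = 16384
total tiles = 16384^2 = 268435456
pixels per axis = 16384 * 183 = 2998272
total pixels = 2998272^2 = 8989634985984

8989634985984 pixels


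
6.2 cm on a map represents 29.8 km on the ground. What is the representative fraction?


ground = 29.8 km = 2980000 cm; RF denominator = ground / map = 2980000 / 6.2 ≈ 480645; RF = 1:480645

1:480645


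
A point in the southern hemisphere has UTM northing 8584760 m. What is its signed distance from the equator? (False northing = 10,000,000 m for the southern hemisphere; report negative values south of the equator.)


For southern: actual = 8584760 - 10000000 = -1415240 m

-1415240 m


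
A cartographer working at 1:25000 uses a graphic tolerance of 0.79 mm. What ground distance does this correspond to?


ground = 0.79 mm * 25000 / 1000 = 19.75 m

19.75 m


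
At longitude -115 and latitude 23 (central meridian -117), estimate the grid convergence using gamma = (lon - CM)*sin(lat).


gamma = (-115 - -117) * sin(23) = 2 * 0.390731 = 0.781 degrees

0.781 degrees


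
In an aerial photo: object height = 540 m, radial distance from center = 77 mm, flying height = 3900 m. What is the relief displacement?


d = h * r / H = 540 * 77 / 3900 = 10.66 mm

10.66 mm


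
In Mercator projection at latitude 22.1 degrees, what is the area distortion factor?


area_distortion = 1/cos^2(22.1) = 1.165

1.165


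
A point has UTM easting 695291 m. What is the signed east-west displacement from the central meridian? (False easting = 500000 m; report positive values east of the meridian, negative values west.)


displacement = 695291 - 500000 = 195291 m

195291 m


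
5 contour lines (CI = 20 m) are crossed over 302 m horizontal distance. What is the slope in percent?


elevation change = 5 * 20 = 100 m
slope = 100 / 302 * 100 = 33.1%

33.1%


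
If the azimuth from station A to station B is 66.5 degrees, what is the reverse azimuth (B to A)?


back azimuth = (66.5 + 180) mod 360 = 246.5 degrees

246.5 degrees


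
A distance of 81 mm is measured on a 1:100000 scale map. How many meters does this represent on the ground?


ground = 81 mm * 100000 / 1000 = 8100.0 m

8100.0 m


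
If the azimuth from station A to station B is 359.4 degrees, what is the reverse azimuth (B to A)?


back azimuth = (359.4 + 180) mod 360 = 179.4 degrees

179.4 degrees


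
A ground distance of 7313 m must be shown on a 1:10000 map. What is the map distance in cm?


map_cm = 7313 * 100 / 10000 = 73.13 cm

73.13 cm


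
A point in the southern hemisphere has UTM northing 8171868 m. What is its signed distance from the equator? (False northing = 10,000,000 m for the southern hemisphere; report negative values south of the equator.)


For southern: actual = 8171868 - 10000000 = -1828132 m

-1828132 m


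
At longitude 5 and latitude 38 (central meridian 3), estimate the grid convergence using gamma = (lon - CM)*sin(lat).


gamma = (5 - 3) * sin(38) = 2 * 0.615661 = 1.231 degrees

1.231 degrees


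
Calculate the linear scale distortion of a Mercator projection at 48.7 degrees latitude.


SF = 1 / cos(48.7) = 1 / 0.660002 = 1.515

1.515


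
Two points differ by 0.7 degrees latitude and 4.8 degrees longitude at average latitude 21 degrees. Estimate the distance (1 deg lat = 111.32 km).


dlat_km = 0.7 * 111.32 = 77.924
dlon_km = 4.8 * 111.32 * cos(21) ≈ 498.846
dist = sqrt(77.924^2 + 498.846^2) ≈ 504.9 km

504.9 km


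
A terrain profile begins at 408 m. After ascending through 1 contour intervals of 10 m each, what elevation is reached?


elevation = 408 + 1 * 10 = 418 m

418 m


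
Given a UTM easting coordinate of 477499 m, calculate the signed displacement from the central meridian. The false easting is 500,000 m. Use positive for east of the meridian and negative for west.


displacement = 477499 - 500000 = -22501 m

-22501 m


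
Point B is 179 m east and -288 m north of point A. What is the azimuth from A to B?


az = atan2(179, -288) = 148.1 deg
adjusted to 0-360: 148.1 degrees

148.1 degrees


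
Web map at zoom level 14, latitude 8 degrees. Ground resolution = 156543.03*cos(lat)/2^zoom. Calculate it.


res = 156543.03 * cos(8) / 2^14 = 156543.03 * 0.99026807 / 16384 = 9.46 m/pixel

9.46 m/pixel


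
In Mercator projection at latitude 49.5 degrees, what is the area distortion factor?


area_distortion = 1/cos^2(49.5) = 2.371

2.371


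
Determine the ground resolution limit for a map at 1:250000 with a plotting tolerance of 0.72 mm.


ground = 0.72 mm * 250000 / 1000 = 180.0 m

180.0 m


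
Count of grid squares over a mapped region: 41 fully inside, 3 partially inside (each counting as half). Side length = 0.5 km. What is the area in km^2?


effective squares = 41 + 3 * 0.5 = 42.5
area = 42.5 * 0.25 = 10.625 km^2

10.625 km^2


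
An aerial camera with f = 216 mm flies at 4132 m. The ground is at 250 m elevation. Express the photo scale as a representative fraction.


scale = f / (H - h) = 216 mm / 3882 m = 216 / 3882000 = 1:17972

1:17972


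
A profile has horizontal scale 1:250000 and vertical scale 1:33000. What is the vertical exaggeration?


VE = horizontal_scale / vertical_scale = 250000 / 33000 ≈ 7.6

7.6x


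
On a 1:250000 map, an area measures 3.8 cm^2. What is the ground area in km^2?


ground_area = 3.8 * (250000/100)^2 = 23750000.0 m^2 = 23.75 km^2

23.75 km^2


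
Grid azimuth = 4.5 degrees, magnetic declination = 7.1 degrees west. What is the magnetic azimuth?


magnetic azimuth = grid azimuth - declination (east +ve)
mag_az = 4.5 - -7.1 = 11.6 degrees

11.6 degrees


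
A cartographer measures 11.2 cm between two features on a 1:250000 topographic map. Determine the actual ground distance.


ground = 11.2 cm * 250000 / 100 = 28000.0 m = 28.0 km

28.0 km


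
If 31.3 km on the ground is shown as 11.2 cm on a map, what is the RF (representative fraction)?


ground = 31.3 km = 3130000 cm; RF denominator = ground / map = 3130000 / 11.2 ≈ 279464; RF = 1:279464

1:279464


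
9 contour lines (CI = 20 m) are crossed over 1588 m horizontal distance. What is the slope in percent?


elevation change = 9 * 20 = 180 m
slope = 180 / 1588 * 100 = 11.3%

11.3%


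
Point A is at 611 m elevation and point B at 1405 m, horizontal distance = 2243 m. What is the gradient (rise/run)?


gradient = (1405 - 611) / 2243 = 794 / 2243 = 0.354

0.354


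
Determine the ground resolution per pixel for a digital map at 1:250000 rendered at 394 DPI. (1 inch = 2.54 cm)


pixel_cm = 2.54 / 394 ≈ 0.006447 cm
ground = pixel_cm * 250000 / 100 = 2.54 * 250000 / (394 * 100) = 635000 / 39400 ≈ 16.12 m

16.12 m


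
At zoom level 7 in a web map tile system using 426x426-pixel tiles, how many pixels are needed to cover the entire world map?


tiles per axis = 2^7 = 128
total tiles = 128^2 = 16384
pixels per axis = 128 * 426 = 54528
total pixels = 54528^2 = 2973302784

2973302784 pixels


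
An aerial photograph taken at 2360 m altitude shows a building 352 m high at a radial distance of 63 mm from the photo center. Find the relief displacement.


d = h * r / H = 352 * 63 / 2360 = 9.4 mm

9.4 mm


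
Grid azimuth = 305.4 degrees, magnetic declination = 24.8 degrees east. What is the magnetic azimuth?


magnetic azimuth = grid azimuth - declination (east +ve)
mag_az = 305.4 - 24.8 = 280.6 degrees

280.6 degrees


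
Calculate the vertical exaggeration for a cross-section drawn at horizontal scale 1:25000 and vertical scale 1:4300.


VE = horizontal_scale / vertical_scale = 25000 / 4300 ≈ 5.8

5.8x


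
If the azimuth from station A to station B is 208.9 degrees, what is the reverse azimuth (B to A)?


back azimuth = (208.9 + 180) mod 360 = 28.9 degrees

28.9 degrees


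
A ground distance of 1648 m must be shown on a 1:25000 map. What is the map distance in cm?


map_cm = 1648 * 100 / 25000 = 6.592 cm ≈ 6.59 cm

6.59 cm


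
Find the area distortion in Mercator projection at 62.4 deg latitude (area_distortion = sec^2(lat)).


area_distortion = 1/cos^2(62.4) = 4.659

4.659


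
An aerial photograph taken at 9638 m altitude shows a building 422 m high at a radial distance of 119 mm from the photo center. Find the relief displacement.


d = h * r / H = 422 * 119 / 9638 = 5.21 mm

5.21 mm


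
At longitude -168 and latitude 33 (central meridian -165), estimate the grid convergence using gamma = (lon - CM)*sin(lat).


gamma = (-168 - -165) * sin(33) = -3 * 0.544639 = -1.634 degrees

-1.634 degrees


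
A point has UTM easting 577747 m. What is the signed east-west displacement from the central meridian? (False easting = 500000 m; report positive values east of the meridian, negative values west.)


displacement = 577747 - 500000 = 77747 m

77747 m


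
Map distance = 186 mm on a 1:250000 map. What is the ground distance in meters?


ground = 186 mm * 250000 / 1000 = 46500.0 m

46500.0 m


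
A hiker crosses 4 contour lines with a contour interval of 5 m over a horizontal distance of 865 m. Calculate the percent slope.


elevation change = 4 * 5 = 20 m
slope = 20 / 865 * 100 = 2.3%

2.3%


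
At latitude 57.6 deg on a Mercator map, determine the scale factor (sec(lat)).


SF = 1 / cos(57.6) = 1 / 0.535827 = 1.866

1.866


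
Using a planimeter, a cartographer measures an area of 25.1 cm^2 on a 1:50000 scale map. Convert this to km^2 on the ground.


ground_area = 25.1 * (50000/100)^2 = 6275000.0 m^2 = 6.275 km^2

6.275 km^2


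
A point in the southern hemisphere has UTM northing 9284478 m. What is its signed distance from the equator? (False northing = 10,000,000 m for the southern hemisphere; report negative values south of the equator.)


For southern: actual = 9284478 - 10000000 = -715522 m

-715522 m


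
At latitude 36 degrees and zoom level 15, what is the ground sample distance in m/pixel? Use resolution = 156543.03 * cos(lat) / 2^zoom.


res = 156543.03 * cos(36) / 2^15 = 156543.03 * 0.80901699 / 32768 = 3.86 m/pixel

3.86 m/pixel


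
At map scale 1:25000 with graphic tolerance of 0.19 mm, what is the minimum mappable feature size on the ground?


ground = 0.19 mm * 25000 / 1000 = 4.75 m

4.75 m


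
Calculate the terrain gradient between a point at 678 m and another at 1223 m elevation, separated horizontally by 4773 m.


gradient = (1223 - 678) / 4773 = 545 / 4773 = 0.1142

0.1142


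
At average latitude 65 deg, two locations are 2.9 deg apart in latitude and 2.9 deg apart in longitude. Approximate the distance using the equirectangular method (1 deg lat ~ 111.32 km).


dlat_km = 2.9 * 111.32 = 322.828
dlon_km = 2.9 * 111.32 * cos(65) ≈ 136.433
dist = sqrt(322.828^2 + 136.433^2) ≈ 350.5 km

350.5 km


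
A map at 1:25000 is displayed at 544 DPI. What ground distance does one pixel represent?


pixel_cm = 2.54 / 544 ≈ 0.004669 cm
ground = pixel_cm * 25000 / 100 = 2.54 * 25000 / (544 * 100) = 63500 / 54400 ≈ 1.17 m

1.17 m


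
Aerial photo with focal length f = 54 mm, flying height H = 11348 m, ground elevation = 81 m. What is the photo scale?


scale = f / (H - h) = 54 mm / 11267 m = 54 / 11267000 = 1:208648

1:208648


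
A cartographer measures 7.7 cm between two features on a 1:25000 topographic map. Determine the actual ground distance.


ground = 7.7 cm * 25000 / 100 = 1925.0 m = 1.925 km

1.925 km


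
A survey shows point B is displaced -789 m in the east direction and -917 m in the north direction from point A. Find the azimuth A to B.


az = atan2(-789, -917) = -139.3 deg
adjusted to 0-360: 220.7 degrees

220.7 degrees


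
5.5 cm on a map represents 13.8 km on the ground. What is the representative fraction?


ground = 13.8 km = 1380000 cm; RF denominator = ground / map = 1380000 / 5.5 ≈ 250909; RF = 1:250909

1:250909


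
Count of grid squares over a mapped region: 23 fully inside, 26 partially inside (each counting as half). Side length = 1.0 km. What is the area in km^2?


effective squares = 23 + 26 * 0.5 = 36.0
area = 36.0 * 1.0 = 36.0 km^2

36.0 km^2


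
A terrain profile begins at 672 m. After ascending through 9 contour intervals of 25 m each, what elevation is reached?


elevation = 672 + 9 * 25 = 897 m

897 m


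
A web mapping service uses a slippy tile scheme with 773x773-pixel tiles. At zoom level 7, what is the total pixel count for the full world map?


tiles per axis = 2^7 = 128
total tiles = 128^2 = 16384
pixels per axis = 128 * 773 = 98944
total pixels = 98944^2 = 9789915136

9789915136 pixels


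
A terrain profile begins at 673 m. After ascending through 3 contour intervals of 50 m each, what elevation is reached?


elevation = 673 + 3 * 50 = 823 m

823 m


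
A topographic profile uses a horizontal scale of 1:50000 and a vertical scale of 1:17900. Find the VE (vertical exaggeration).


VE = horizontal_scale / vertical_scale = 50000 / 17900 ≈ 2.8

2.8x


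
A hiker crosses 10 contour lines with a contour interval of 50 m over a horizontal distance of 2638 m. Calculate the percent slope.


elevation change = 10 * 50 = 500 m
slope = 500 / 2638 * 100 = 19.0%

19.0%


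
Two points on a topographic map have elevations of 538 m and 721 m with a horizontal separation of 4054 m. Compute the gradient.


gradient = (721 - 538) / 4054 = 183 / 4054 = 0.0451

0.0451


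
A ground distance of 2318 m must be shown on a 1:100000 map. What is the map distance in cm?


map_cm = 2318 * 100 / 100000 = 2.318 cm ≈ 2.32 cm

2.32 cm


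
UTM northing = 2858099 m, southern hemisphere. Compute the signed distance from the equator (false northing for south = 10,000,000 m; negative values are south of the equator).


For southern: actual = 2858099 - 10000000 = -7141901 m

-7141901 m


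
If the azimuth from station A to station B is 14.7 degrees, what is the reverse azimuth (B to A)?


back azimuth = (14.7 + 180) mod 360 = 194.7 degrees

194.7 degrees


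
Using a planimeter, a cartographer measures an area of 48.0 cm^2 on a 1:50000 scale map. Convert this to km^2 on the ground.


ground_area = 48.0 * (50000/100)^2 = 12000000.0 m^2 = 12.0 km^2

12.0 km^2


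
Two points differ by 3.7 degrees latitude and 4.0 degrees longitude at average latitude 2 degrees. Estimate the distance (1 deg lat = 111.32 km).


dlat_km = 3.7 * 111.32 = 411.884
dlon_km = 4.0 * 111.32 * cos(2) ≈ 445.009
dist = sqrt(411.884^2 + 445.009^2) ≈ 606.4 km

606.4 km
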